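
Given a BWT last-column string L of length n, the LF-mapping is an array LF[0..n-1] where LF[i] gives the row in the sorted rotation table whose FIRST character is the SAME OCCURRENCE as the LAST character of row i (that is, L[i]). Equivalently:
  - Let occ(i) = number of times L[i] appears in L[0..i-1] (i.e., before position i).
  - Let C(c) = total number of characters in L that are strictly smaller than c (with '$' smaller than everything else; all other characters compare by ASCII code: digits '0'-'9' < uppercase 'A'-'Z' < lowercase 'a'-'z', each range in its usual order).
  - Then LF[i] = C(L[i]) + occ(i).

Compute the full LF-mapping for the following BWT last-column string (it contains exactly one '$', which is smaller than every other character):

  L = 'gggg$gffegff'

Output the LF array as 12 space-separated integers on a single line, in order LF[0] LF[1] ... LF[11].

Char counts: '$':1, 'e':1, 'f':4, 'g':6
C (first-col start): C('$')=0, C('e')=1, C('f')=2, C('g')=6
L[0]='g': occ=0, LF[0]=C('g')+0=6+0=6
L[1]='g': occ=1, LF[1]=C('g')+1=6+1=7
L[2]='g': occ=2, LF[2]=C('g')+2=6+2=8
L[3]='g': occ=3, LF[3]=C('g')+3=6+3=9
L[4]='$': occ=0, LF[4]=C('$')+0=0+0=0
L[5]='g': occ=4, LF[5]=C('g')+4=6+4=10
L[6]='f': occ=0, LF[6]=C('f')+0=2+0=2
L[7]='f': occ=1, LF[7]=C('f')+1=2+1=3
L[8]='e': occ=0, LF[8]=C('e')+0=1+0=1
L[9]='g': occ=5, LF[9]=C('g')+5=6+5=11
L[10]='f': occ=2, LF[10]=C('f')+2=2+2=4
L[11]='f': occ=3, LF[11]=C('f')+3=2+3=5

Answer: 6 7 8 9 0 10 2 3 1 11 4 5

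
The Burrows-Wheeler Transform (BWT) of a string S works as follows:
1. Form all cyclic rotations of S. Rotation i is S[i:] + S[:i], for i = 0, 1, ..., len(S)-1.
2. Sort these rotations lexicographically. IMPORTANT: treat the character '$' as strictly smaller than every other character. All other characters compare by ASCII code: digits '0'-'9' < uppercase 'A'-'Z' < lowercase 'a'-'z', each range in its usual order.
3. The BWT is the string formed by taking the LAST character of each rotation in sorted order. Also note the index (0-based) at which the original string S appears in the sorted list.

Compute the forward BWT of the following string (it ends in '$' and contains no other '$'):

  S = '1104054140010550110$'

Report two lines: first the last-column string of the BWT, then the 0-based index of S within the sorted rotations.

All 20 rotations (rotation i = S[i:]+S[:i]):
  rot[0] = 1104054140010550110$
  rot[1] = 104054140010550110$1
  rot[2] = 04054140010550110$11
  rot[3] = 4054140010550110$110
  rot[4] = 054140010550110$1104
  rot[5] = 54140010550110$11040
  rot[6] = 4140010550110$110405
  rot[7] = 140010550110$1104054
  rot[8] = 40010550110$11040541
  rot[9] = 0010550110$110405414
  rot[10] = 010550110$1104054140
  rot[11] = 10550110$11040541400
  rot[12] = 0550110$110405414001
  rot[13] = 550110$1104054140010
  rot[14] = 50110$11040541400105
  rot[15] = 0110$110405414001055
  rot[16] = 110$1104054140010550
  rot[17] = 10$11040541400105501
  rot[18] = 0$110405414001055011
  rot[19] = $1104054140010550110
Sorted (with $ < everything):
  sorted[0] = $1104054140010550110  (last char: '0')
  sorted[1] = 0$110405414001055011  (last char: '1')
  sorted[2] = 0010550110$110405414  (last char: '4')
  sorted[3] = 010550110$1104054140  (last char: '0')
  sorted[4] = 0110$110405414001055  (last char: '5')
  sorted[5] = 04054140010550110$11  (last char: '1')
  sorted[6] = 054140010550110$1104  (last char: '4')
  sorted[7] = 0550110$110405414001  (last char: '1')
  sorted[8] = 10$11040541400105501  (last char: '1')
  sorted[9] = 104054140010550110$1  (last char: '1')
  sorted[10] = 10550110$11040541400  (last char: '0')
  sorted[11] = 110$1104054140010550  (last char: '0')
  sorted[12] = 1104054140010550110$  (last char: '$')
  sorted[13] = 140010550110$1104054  (last char: '4')
  sorted[14] = 40010550110$11040541  (last char: '1')
  sorted[15] = 4054140010550110$110  (last char: '0')
  sorted[16] = 4140010550110$110405  (last char: '5')
  sorted[17] = 50110$11040541400105  (last char: '5')
  sorted[18] = 54140010550110$11040  (last char: '0')
  sorted[19] = 550110$1104054140010  (last char: '0')
Last column: 014051411100$4105500
Original string S is at sorted index 12

Answer: 014051411100$4105500
12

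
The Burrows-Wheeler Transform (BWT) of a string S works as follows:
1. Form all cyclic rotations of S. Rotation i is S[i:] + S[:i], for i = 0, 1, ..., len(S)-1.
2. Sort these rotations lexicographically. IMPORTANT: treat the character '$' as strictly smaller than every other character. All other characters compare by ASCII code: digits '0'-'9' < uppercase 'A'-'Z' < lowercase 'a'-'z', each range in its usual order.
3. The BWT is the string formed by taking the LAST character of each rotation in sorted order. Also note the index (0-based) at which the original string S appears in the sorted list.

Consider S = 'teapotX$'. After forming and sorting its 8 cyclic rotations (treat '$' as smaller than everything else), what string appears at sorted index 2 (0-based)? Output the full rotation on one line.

Answer: apotX$te

Derivation:
All 8 rotations (rotation i = S[i:]+S[:i]):
  rot[0] = teapotX$
  rot[1] = eapotX$t
  rot[2] = apotX$te
  rot[3] = potX$tea
  rot[4] = otX$teap
  rot[5] = tX$teapo
  rot[6] = X$teapot
  rot[7] = $teapotX
Sorted (with $ < everything):
  sorted[0] = $teapotX
  sorted[1] = X$teapot
  sorted[2] = apotX$te
  sorted[3] = eapotX$t
  sorted[4] = otX$teap
  sorted[5] = potX$tea
  sorted[6] = tX$teapo
  sorted[7] = teapotX$
sorted[2] = apotX$te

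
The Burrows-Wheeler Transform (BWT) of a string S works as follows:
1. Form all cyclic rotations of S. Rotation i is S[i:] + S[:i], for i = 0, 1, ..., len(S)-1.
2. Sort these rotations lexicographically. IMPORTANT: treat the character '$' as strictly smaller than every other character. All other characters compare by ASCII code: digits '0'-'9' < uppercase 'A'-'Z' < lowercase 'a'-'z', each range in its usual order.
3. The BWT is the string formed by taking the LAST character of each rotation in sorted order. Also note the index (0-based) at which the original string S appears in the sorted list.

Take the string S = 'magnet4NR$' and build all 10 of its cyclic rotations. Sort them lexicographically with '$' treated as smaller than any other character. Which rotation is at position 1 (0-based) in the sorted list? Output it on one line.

Answer: 4NR$magnet

Derivation:
All 10 rotations (rotation i = S[i:]+S[:i]):
  rot[0] = magnet4NR$
  rot[1] = agnet4NR$m
  rot[2] = gnet4NR$ma
  rot[3] = net4NR$mag
  rot[4] = et4NR$magn
  rot[5] = t4NR$magne
  rot[6] = 4NR$magnet
  rot[7] = NR$magnet4
  rot[8] = R$magnet4N
  rot[9] = $magnet4NR
Sorted (with $ < everything):
  sorted[0] = $magnet4NR
  sorted[1] = 4NR$magnet
  sorted[2] = NR$magnet4
  sorted[3] = R$magnet4N
  sorted[4] = agnet4NR$m
  sorted[5] = et4NR$magn
  sorted[6] = gnet4NR$ma
  sorted[7] = magnet4NR$
  sorted[8] = net4NR$mag
  sorted[9] = t4NR$magne
sorted[1] = 4NR$magnet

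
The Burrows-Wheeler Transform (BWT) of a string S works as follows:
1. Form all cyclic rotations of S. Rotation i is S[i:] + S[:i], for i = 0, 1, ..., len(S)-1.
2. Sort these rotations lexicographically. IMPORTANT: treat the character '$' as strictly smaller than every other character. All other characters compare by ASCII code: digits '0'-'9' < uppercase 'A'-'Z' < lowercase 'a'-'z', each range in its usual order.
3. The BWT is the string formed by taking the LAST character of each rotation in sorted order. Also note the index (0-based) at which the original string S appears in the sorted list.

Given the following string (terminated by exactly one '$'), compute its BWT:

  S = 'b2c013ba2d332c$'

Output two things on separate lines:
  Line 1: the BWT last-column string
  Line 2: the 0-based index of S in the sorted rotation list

All 15 rotations (rotation i = S[i:]+S[:i]):
  rot[0] = b2c013ba2d332c$
  rot[1] = 2c013ba2d332c$b
  rot[2] = c013ba2d332c$b2
  rot[3] = 013ba2d332c$b2c
  rot[4] = 13ba2d332c$b2c0
  rot[5] = 3ba2d332c$b2c01
  rot[6] = ba2d332c$b2c013
  rot[7] = a2d332c$b2c013b
  rot[8] = 2d332c$b2c013ba
  rot[9] = d332c$b2c013ba2
  rot[10] = 332c$b2c013ba2d
  rot[11] = 32c$b2c013ba2d3
  rot[12] = 2c$b2c013ba2d33
  rot[13] = c$b2c013ba2d332
  rot[14] = $b2c013ba2d332c
Sorted (with $ < everything):
  sorted[0] = $b2c013ba2d332c  (last char: 'c')
  sorted[1] = 013ba2d332c$b2c  (last char: 'c')
  sorted[2] = 13ba2d332c$b2c0  (last char: '0')
  sorted[3] = 2c$b2c013ba2d33  (last char: '3')
  sorted[4] = 2c013ba2d332c$b  (last char: 'b')
  sorted[5] = 2d332c$b2c013ba  (last char: 'a')
  sorted[6] = 32c$b2c013ba2d3  (last char: '3')
  sorted[7] = 332c$b2c013ba2d  (last char: 'd')
  sorted[8] = 3ba2d332c$b2c01  (last char: '1')
  sorted[9] = a2d332c$b2c013b  (last char: 'b')
  sorted[10] = b2c013ba2d332c$  (last char: '$')
  sorted[11] = ba2d332c$b2c013  (last char: '3')
  sorted[12] = c$b2c013ba2d332  (last char: '2')
  sorted[13] = c013ba2d332c$b2  (last char: '2')
  sorted[14] = d332c$b2c013ba2  (last char: '2')
Last column: cc03ba3d1b$3222
Original string S is at sorted index 10

Answer: cc03ba3d1b$3222
10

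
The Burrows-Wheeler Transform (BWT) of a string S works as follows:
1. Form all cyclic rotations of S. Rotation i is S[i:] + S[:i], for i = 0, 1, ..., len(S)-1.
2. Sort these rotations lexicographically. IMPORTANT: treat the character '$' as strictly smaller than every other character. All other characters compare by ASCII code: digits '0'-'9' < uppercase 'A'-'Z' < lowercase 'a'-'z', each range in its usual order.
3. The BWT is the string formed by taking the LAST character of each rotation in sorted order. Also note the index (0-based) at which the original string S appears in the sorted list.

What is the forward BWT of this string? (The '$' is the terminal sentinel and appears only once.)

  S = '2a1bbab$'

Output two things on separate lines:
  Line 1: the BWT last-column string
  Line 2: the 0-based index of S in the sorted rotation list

All 8 rotations (rotation i = S[i:]+S[:i]):
  rot[0] = 2a1bbab$
  rot[1] = a1bbab$2
  rot[2] = 1bbab$2a
  rot[3] = bbab$2a1
  rot[4] = bab$2a1b
  rot[5] = ab$2a1bb
  rot[6] = b$2a1bba
  rot[7] = $2a1bbab
Sorted (with $ < everything):
  sorted[0] = $2a1bbab  (last char: 'b')
  sorted[1] = 1bbab$2a  (last char: 'a')
  sorted[2] = 2a1bbab$  (last char: '$')
  sorted[3] = a1bbab$2  (last char: '2')
  sorted[4] = ab$2a1bb  (last char: 'b')
  sorted[5] = b$2a1bba  (last char: 'a')
  sorted[6] = bab$2a1b  (last char: 'b')
  sorted[7] = bbab$2a1  (last char: '1')
Last column: ba$2bab1
Original string S is at sorted index 2

Answer: ba$2bab1
2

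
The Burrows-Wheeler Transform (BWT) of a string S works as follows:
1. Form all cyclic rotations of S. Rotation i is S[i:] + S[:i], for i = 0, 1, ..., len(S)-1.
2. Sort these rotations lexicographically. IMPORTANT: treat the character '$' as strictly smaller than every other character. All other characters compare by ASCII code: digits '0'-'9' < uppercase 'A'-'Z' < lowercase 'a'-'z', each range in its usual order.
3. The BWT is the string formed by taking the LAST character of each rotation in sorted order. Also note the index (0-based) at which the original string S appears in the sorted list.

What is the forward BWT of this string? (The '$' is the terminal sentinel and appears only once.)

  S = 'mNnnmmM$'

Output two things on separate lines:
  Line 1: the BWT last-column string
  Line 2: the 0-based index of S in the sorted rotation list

Answer: Mmmm$nnN
4

Derivation:
All 8 rotations (rotation i = S[i:]+S[:i]):
  rot[0] = mNnnmmM$
  rot[1] = NnnmmM$m
  rot[2] = nnmmM$mN
  rot[3] = nmmM$mNn
  rot[4] = mmM$mNnn
  rot[5] = mM$mNnnm
  rot[6] = M$mNnnmm
  rot[7] = $mNnnmmM
Sorted (with $ < everything):
  sorted[0] = $mNnnmmM  (last char: 'M')
  sorted[1] = M$mNnnmm  (last char: 'm')
  sorted[2] = NnnmmM$m  (last char: 'm')
  sorted[3] = mM$mNnnm  (last char: 'm')
  sorted[4] = mNnnmmM$  (last char: '$')
  sorted[5] = mmM$mNnn  (last char: 'n')
  sorted[6] = nmmM$mNn  (last char: 'n')
  sorted[7] = nnmmM$mN  (last char: 'N')
Last column: Mmmm$nnN
Original string S is at sorted index 4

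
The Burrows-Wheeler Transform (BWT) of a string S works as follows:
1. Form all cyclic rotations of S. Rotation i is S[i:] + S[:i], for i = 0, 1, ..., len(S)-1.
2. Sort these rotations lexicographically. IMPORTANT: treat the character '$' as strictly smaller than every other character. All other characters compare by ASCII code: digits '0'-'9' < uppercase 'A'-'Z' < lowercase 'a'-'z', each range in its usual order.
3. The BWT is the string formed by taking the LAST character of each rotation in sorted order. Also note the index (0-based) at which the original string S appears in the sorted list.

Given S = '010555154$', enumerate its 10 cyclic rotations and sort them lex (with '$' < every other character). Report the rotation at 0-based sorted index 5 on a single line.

Answer: 4$01055515

Derivation:
All 10 rotations (rotation i = S[i:]+S[:i]):
  rot[0] = 010555154$
  rot[1] = 10555154$0
  rot[2] = 0555154$01
  rot[3] = 555154$010
  rot[4] = 55154$0105
  rot[5] = 5154$01055
  rot[6] = 154$010555
  rot[7] = 54$0105551
  rot[8] = 4$01055515
  rot[9] = $010555154
Sorted (with $ < everything):
  sorted[0] = $010555154
  sorted[1] = 010555154$
  sorted[2] = 0555154$01
  sorted[3] = 10555154$0
  sorted[4] = 154$010555
  sorted[5] = 4$01055515
  sorted[6] = 5154$01055
  sorted[7] = 54$0105551
  sorted[8] = 55154$0105
  sorted[9] = 555154$010
sorted[5] = 4$01055515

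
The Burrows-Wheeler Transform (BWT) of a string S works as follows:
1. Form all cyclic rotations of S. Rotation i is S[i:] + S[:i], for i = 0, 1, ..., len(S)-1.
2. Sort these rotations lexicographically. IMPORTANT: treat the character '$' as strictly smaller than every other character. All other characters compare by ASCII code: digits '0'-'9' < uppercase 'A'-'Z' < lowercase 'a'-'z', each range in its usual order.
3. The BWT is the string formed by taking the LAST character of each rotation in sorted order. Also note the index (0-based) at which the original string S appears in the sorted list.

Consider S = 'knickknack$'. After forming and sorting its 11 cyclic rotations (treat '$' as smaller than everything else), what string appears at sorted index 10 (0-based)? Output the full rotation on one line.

All 11 rotations (rotation i = S[i:]+S[:i]):
  rot[0] = knickknack$
  rot[1] = nickknack$k
  rot[2] = ickknack$kn
  rot[3] = ckknack$kni
  rot[4] = kknack$knic
  rot[5] = knack$knick
  rot[6] = nack$knickk
  rot[7] = ack$knickkn
  rot[8] = ck$knickkna
  rot[9] = k$knickknac
  rot[10] = $knickknack
Sorted (with $ < everything):
  sorted[0] = $knickknack
  sorted[1] = ack$knickkn
  sorted[2] = ck$knickkna
  sorted[3] = ckknack$kni
  sorted[4] = ickknack$kn
  sorted[5] = k$knickknac
  sorted[6] = kknack$knic
  sorted[7] = knack$knick
  sorted[8] = knickknack$
  sorted[9] = nack$knickk
  sorted[10] = nickknack$k
sorted[10] = nickknack$k

Answer: nickknack$k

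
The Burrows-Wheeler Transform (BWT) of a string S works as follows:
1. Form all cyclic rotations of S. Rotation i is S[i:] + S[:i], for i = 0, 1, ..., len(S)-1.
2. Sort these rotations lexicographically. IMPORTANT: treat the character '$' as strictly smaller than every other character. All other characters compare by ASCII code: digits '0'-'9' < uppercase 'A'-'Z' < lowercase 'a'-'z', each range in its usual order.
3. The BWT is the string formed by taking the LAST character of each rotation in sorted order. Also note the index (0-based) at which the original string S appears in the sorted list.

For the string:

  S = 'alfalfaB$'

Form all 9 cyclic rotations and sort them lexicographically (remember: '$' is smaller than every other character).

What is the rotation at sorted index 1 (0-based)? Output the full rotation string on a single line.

All 9 rotations (rotation i = S[i:]+S[:i]):
  rot[0] = alfalfaB$
  rot[1] = lfalfaB$a
  rot[2] = falfaB$al
  rot[3] = alfaB$alf
  rot[4] = lfaB$alfa
  rot[5] = faB$alfal
  rot[6] = aB$alfalf
  rot[7] = B$alfalfa
  rot[8] = $alfalfaB
Sorted (with $ < everything):
  sorted[0] = $alfalfaB
  sorted[1] = B$alfalfa
  sorted[2] = aB$alfalf
  sorted[3] = alfaB$alf
  sorted[4] = alfalfaB$
  sorted[5] = faB$alfal
  sorted[6] = falfaB$al
  sorted[7] = lfaB$alfa
  sorted[8] = lfalfaB$a
sorted[1] = B$alfalfa

Answer: B$alfalfa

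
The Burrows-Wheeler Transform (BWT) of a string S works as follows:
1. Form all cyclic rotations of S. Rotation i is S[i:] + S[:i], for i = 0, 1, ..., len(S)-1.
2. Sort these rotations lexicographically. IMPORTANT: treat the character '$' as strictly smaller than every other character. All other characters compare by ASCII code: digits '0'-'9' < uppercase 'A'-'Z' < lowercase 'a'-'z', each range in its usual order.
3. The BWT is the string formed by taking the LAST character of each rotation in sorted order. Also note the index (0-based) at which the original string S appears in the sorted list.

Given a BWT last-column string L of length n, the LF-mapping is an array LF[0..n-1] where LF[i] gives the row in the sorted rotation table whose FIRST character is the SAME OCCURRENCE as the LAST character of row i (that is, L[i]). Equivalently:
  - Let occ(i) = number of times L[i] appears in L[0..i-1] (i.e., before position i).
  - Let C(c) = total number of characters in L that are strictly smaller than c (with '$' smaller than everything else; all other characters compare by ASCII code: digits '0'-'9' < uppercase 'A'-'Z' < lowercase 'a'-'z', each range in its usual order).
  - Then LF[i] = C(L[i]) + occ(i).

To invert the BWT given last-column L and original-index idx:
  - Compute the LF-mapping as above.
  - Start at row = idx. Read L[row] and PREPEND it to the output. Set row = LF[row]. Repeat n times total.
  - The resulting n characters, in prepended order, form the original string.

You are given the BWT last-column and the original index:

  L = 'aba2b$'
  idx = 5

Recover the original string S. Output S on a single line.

Answer: bb2aa$

Derivation:
LF mapping: 2 4 3 1 5 0
Walk LF starting at row 5, prepending L[row]:
  step 1: row=5, L[5]='$', prepend. Next row=LF[5]=0
  step 2: row=0, L[0]='a', prepend. Next row=LF[0]=2
  step 3: row=2, L[2]='a', prepend. Next row=LF[2]=3
  step 4: row=3, L[3]='2', prepend. Next row=LF[3]=1
  step 5: row=1, L[1]='b', prepend. Next row=LF[1]=4
  step 6: row=4, L[4]='b', prepend. Next row=LF[4]=5
Reversed output: bb2aa$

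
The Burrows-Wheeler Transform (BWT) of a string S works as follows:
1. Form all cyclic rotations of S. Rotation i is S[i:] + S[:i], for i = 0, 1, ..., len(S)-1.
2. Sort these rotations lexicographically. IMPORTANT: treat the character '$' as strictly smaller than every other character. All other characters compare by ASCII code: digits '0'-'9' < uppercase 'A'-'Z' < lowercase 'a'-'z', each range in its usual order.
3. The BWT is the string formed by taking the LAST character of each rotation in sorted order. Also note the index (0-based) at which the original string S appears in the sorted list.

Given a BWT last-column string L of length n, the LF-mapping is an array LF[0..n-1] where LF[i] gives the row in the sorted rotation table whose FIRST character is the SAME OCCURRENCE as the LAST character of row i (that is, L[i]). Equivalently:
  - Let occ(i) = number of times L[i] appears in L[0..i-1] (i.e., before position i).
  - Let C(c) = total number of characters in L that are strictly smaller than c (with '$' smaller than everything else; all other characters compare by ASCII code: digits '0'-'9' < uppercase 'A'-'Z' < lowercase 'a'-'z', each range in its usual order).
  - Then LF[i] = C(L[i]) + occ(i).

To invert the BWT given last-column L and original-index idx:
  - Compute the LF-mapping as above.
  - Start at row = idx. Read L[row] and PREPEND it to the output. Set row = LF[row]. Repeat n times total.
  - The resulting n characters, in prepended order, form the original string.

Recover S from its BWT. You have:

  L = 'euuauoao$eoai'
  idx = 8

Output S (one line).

LF mapping: 4 10 11 1 12 7 2 8 0 5 9 3 6
Walk LF starting at row 8, prepending L[row]:
  step 1: row=8, L[8]='$', prepend. Next row=LF[8]=0
  step 2: row=0, L[0]='e', prepend. Next row=LF[0]=4
  step 3: row=4, L[4]='u', prepend. Next row=LF[4]=12
  step 4: row=12, L[12]='i', prepend. Next row=LF[12]=6
  step 5: row=6, L[6]='a', prepend. Next row=LF[6]=2
  step 6: row=2, L[2]='u', prepend. Next row=LF[2]=11
  step 7: row=11, L[11]='a', prepend. Next row=LF[11]=3
  step 8: row=3, L[3]='a', prepend. Next row=LF[3]=1
  step 9: row=1, L[1]='u', prepend. Next row=LF[1]=10
  step 10: row=10, L[10]='o', prepend. Next row=LF[10]=9
  step 11: row=9, L[9]='e', prepend. Next row=LF[9]=5
  step 12: row=5, L[5]='o', prepend. Next row=LF[5]=7
  step 13: row=7, L[7]='o', prepend. Next row=LF[7]=8
Reversed output: ooeouaauaiue$

Answer: ooeouaauaiue$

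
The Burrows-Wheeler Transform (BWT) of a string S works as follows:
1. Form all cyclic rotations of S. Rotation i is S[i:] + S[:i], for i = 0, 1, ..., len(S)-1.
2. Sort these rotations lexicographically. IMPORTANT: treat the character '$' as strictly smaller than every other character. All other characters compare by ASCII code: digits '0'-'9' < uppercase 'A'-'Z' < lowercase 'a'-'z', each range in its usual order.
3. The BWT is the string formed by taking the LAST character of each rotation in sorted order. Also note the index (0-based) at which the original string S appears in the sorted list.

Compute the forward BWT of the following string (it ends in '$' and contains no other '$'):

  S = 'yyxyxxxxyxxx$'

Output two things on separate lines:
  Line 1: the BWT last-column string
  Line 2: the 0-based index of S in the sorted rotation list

All 13 rotations (rotation i = S[i:]+S[:i]):
  rot[0] = yyxyxxxxyxxx$
  rot[1] = yxyxxxxyxxx$y
  rot[2] = xyxxxxyxxx$yy
  rot[3] = yxxxxyxxx$yyx
  rot[4] = xxxxyxxx$yyxy
  rot[5] = xxxyxxx$yyxyx
  rot[6] = xxyxxx$yyxyxx
  rot[7] = xyxxx$yyxyxxx
  rot[8] = yxxx$yyxyxxxx
  rot[9] = xxx$yyxyxxxxy
  rot[10] = xx$yyxyxxxxyx
  rot[11] = x$yyxyxxxxyxx
  rot[12] = $yyxyxxxxyxxx
Sorted (with $ < everything):
  sorted[0] = $yyxyxxxxyxxx  (last char: 'x')
  sorted[1] = x$yyxyxxxxyxx  (last char: 'x')
  sorted[2] = xx$yyxyxxxxyx  (last char: 'x')
  sorted[3] = xxx$yyxyxxxxy  (last char: 'y')
  sorted[4] = xxxxyxxx$yyxy  (last char: 'y')
  sorted[5] = xxxyxxx$yyxyx  (last char: 'x')
  sorted[6] = xxyxxx$yyxyxx  (last char: 'x')
  sorted[7] = xyxxx$yyxyxxx  (last char: 'x')
  sorted[8] = xyxxxxyxxx$yy  (last char: 'y')
  sorted[9] = yxxx$yyxyxxxx  (last char: 'x')
  sorted[10] = yxxxxyxxx$yyx  (last char: 'x')
  sorted[11] = yxyxxxxyxxx$y  (last char: 'y')
  sorted[12] = yyxyxxxxyxxx$  (last char: '$')
Last column: xxxyyxxxyxxy$
Original string S is at sorted index 12

Answer: xxxyyxxxyxxy$
12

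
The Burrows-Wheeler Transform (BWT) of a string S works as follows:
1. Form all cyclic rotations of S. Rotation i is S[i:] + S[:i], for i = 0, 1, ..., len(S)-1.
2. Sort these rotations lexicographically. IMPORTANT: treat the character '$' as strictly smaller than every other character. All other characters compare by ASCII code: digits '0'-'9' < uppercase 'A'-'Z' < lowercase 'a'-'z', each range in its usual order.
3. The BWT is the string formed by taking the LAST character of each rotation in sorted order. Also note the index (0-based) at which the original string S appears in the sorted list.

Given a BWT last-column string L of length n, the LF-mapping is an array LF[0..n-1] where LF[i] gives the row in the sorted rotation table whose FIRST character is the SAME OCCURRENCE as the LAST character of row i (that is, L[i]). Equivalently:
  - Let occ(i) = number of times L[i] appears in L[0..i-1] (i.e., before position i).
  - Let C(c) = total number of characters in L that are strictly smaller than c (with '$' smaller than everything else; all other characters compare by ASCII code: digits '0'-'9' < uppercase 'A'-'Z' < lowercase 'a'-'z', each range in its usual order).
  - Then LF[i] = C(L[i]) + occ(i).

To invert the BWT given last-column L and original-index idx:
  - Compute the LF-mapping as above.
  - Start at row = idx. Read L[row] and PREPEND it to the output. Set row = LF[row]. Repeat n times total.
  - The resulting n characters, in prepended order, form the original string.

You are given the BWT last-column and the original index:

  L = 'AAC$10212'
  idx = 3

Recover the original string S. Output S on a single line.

Answer: 1A02C12A$

Derivation:
LF mapping: 6 7 8 0 2 1 4 3 5
Walk LF starting at row 3, prepending L[row]:
  step 1: row=3, L[3]='$', prepend. Next row=LF[3]=0
  step 2: row=0, L[0]='A', prepend. Next row=LF[0]=6
  step 3: row=6, L[6]='2', prepend. Next row=LF[6]=4
  step 4: row=4, L[4]='1', prepend. Next row=LF[4]=2
  step 5: row=2, L[2]='C', prepend. Next row=LF[2]=8
  step 6: row=8, L[8]='2', prepend. Next row=LF[8]=5
  step 7: row=5, L[5]='0', prepend. Next row=LF[5]=1
  step 8: row=1, L[1]='A', prepend. Next row=LF[1]=7
  step 9: row=7, L[7]='1', prepend. Next row=LF[7]=3
Reversed output: 1A02C12A$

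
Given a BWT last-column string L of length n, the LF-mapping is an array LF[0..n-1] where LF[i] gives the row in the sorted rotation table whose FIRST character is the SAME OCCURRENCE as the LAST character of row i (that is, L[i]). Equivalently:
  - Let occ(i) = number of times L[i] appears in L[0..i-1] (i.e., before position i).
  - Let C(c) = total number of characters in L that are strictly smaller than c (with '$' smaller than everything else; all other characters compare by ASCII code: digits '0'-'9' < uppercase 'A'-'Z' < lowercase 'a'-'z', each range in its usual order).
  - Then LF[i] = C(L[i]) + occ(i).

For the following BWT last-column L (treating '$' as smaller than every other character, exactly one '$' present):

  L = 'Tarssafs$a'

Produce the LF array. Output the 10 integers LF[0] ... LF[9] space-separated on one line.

Answer: 1 2 6 7 8 3 5 9 0 4

Derivation:
Char counts: '$':1, 'T':1, 'a':3, 'f':1, 'r':1, 's':3
C (first-col start): C('$')=0, C('T')=1, C('a')=2, C('f')=5, C('r')=6, C('s')=7
L[0]='T': occ=0, LF[0]=C('T')+0=1+0=1
L[1]='a': occ=0, LF[1]=C('a')+0=2+0=2
L[2]='r': occ=0, LF[2]=C('r')+0=6+0=6
L[3]='s': occ=0, LF[3]=C('s')+0=7+0=7
L[4]='s': occ=1, LF[4]=C('s')+1=7+1=8
L[5]='a': occ=1, LF[5]=C('a')+1=2+1=3
L[6]='f': occ=0, LF[6]=C('f')+0=5+0=5
L[7]='s': occ=2, LF[7]=C('s')+2=7+2=9
L[8]='$': occ=0, LF[8]=C('$')+0=0+0=0
L[9]='a': occ=2, LF[9]=C('a')+2=2+2=4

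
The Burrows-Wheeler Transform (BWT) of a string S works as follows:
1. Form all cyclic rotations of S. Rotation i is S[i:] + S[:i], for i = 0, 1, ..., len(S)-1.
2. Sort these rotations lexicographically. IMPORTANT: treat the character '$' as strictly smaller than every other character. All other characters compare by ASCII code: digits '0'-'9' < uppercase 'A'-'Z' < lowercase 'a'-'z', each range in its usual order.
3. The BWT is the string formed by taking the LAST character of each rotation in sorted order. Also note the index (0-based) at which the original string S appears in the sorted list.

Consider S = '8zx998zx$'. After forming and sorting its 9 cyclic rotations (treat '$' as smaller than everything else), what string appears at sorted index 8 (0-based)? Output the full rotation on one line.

Answer: zx998zx$8

Derivation:
All 9 rotations (rotation i = S[i:]+S[:i]):
  rot[0] = 8zx998zx$
  rot[1] = zx998zx$8
  rot[2] = x998zx$8z
  rot[3] = 998zx$8zx
  rot[4] = 98zx$8zx9
  rot[5] = 8zx$8zx99
  rot[6] = zx$8zx998
  rot[7] = x$8zx998z
  rot[8] = $8zx998zx
Sorted (with $ < everything):
  sorted[0] = $8zx998zx
  sorted[1] = 8zx$8zx99
  sorted[2] = 8zx998zx$
  sorted[3] = 98zx$8zx9
  sorted[4] = 998zx$8zx
  sorted[5] = x$8zx998z
  sorted[6] = x998zx$8z
  sorted[7] = zx$8zx998
  sorted[8] = zx998zx$8
sorted[8] = zx998zx$8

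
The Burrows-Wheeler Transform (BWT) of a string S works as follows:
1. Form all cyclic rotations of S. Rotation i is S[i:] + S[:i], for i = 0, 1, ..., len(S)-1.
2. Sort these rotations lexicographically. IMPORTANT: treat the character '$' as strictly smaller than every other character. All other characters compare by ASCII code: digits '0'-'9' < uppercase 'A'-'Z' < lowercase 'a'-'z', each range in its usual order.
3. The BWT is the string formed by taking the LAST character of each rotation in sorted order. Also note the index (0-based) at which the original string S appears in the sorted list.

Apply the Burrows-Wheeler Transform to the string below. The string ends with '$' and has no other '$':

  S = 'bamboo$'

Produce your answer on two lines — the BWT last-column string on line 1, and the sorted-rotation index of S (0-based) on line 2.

All 7 rotations (rotation i = S[i:]+S[:i]):
  rot[0] = bamboo$
  rot[1] = amboo$b
  rot[2] = mboo$ba
  rot[3] = boo$bam
  rot[4] = oo$bamb
  rot[5] = o$bambo
  rot[6] = $bamboo
Sorted (with $ < everything):
  sorted[0] = $bamboo  (last char: 'o')
  sorted[1] = amboo$b  (last char: 'b')
  sorted[2] = bamboo$  (last char: '$')
  sorted[3] = boo$bam  (last char: 'm')
  sorted[4] = mboo$ba  (last char: 'a')
  sorted[5] = o$bambo  (last char: 'o')
  sorted[6] = oo$bamb  (last char: 'b')
Last column: ob$maob
Original string S is at sorted index 2

Answer: ob$maob
2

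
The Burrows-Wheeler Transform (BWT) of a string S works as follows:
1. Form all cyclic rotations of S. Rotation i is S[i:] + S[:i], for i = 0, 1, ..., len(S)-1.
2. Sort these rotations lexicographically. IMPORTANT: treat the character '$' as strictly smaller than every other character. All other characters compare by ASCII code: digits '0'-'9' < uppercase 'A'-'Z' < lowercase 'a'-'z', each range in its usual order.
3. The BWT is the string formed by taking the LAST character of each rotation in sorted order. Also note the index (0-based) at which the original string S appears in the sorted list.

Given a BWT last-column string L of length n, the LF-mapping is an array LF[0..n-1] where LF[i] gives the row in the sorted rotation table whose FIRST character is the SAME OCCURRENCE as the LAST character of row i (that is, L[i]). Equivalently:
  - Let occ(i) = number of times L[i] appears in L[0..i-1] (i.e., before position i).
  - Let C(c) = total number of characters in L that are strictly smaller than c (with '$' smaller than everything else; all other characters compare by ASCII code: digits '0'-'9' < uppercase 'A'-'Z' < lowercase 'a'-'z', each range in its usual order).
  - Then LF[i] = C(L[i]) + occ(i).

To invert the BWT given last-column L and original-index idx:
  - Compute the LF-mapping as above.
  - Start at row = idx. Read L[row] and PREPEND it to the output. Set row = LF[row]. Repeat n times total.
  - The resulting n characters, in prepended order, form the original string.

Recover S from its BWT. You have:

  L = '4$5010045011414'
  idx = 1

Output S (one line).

LF mapping: 9 0 13 1 5 2 3 10 14 4 6 7 11 8 12
Walk LF starting at row 1, prepending L[row]:
  step 1: row=1, L[1]='$', prepend. Next row=LF[1]=0
  step 2: row=0, L[0]='4', prepend. Next row=LF[0]=9
  step 3: row=9, L[9]='0', prepend. Next row=LF[9]=4
  step 4: row=4, L[4]='1', prepend. Next row=LF[4]=5
  step 5: row=5, L[5]='0', prepend. Next row=LF[5]=2
  step 6: row=2, L[2]='5', prepend. Next row=LF[2]=13
  step 7: row=13, L[13]='1', prepend. Next row=LF[13]=8
  step 8: row=8, L[8]='5', prepend. Next row=LF[8]=14
  step 9: row=14, L[14]='4', prepend. Next row=LF[14]=12
  step 10: row=12, L[12]='4', prepend. Next row=LF[12]=11
  step 11: row=11, L[11]='1', prepend. Next row=LF[11]=7
  step 12: row=7, L[7]='4', prepend. Next row=LF[7]=10
  step 13: row=10, L[10]='1', prepend. Next row=LF[10]=6
  step 14: row=6, L[6]='0', prepend. Next row=LF[6]=3
  step 15: row=3, L[3]='0', prepend. Next row=LF[3]=1
Reversed output: 00141445150104$

Answer: 00141445150104$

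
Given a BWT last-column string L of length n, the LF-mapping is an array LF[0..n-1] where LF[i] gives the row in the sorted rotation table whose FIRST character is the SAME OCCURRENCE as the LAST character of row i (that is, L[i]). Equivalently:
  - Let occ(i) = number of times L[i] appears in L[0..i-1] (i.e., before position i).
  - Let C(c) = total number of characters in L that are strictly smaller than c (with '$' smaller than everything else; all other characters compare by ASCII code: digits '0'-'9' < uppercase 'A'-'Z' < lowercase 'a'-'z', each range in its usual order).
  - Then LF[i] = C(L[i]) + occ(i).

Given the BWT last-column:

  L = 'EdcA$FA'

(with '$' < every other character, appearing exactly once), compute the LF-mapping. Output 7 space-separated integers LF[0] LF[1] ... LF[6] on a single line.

Answer: 3 6 5 1 0 4 2

Derivation:
Char counts: '$':1, 'A':2, 'E':1, 'F':1, 'c':1, 'd':1
C (first-col start): C('$')=0, C('A')=1, C('E')=3, C('F')=4, C('c')=5, C('d')=6
L[0]='E': occ=0, LF[0]=C('E')+0=3+0=3
L[1]='d': occ=0, LF[1]=C('d')+0=6+0=6
L[2]='c': occ=0, LF[2]=C('c')+0=5+0=5
L[3]='A': occ=0, LF[3]=C('A')+0=1+0=1
L[4]='$': occ=0, LF[4]=C('$')+0=0+0=0
L[5]='F': occ=0, LF[5]=C('F')+0=4+0=4
L[6]='A': occ=1, LF[6]=C('A')+1=1+1=2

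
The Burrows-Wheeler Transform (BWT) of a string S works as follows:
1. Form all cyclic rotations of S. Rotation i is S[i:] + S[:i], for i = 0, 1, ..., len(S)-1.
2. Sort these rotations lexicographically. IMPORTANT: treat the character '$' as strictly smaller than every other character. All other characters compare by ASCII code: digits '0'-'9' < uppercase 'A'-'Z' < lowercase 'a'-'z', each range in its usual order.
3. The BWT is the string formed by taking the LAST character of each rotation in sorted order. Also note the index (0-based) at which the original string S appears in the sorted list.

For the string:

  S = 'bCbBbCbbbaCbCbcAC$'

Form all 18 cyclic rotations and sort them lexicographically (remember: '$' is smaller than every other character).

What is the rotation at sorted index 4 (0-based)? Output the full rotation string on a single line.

Answer: CbBbCbbbaCbCbcAC$b

Derivation:
All 18 rotations (rotation i = S[i:]+S[:i]):
  rot[0] = bCbBbCbbbaCbCbcAC$
  rot[1] = CbBbCbbbaCbCbcAC$b
  rot[2] = bBbCbbbaCbCbcAC$bC
  rot[3] = BbCbbbaCbCbcAC$bCb
  rot[4] = bCbbbaCbCbcAC$bCbB
  rot[5] = CbbbaCbCbcAC$bCbBb
  rot[6] = bbbaCbCbcAC$bCbBbC
  rot[7] = bbaCbCbcAC$bCbBbCb
  rot[8] = baCbCbcAC$bCbBbCbb
  rot[9] = aCbCbcAC$bCbBbCbbb
  rot[10] = CbCbcAC$bCbBbCbbba
  rot[11] = bCbcAC$bCbBbCbbbaC
  rot[12] = CbcAC$bCbBbCbbbaCb
  rot[13] = bcAC$bCbBbCbbbaCbC
  rot[14] = cAC$bCbBbCbbbaCbCb
  rot[15] = AC$bCbBbCbbbaCbCbc
  rot[16] = C$bCbBbCbbbaCbCbcA
  rot[17] = $bCbBbCbbbaCbCbcAC
Sorted (with $ < everything):
  sorted[0] = $bCbBbCbbbaCbCbcAC
  sorted[1] = AC$bCbBbCbbbaCbCbc
  sorted[2] = BbCbbbaCbCbcAC$bCb
  sorted[3] = C$bCbBbCbbbaCbCbcA
  sorted[4] = CbBbCbbbaCbCbcAC$b
  sorted[5] = CbCbcAC$bCbBbCbbba
  sorted[6] = CbbbaCbCbcAC$bCbBb
  sorted[7] = CbcAC$bCbBbCbbbaCb
  sorted[8] = aCbCbcAC$bCbBbCbbb
  sorted[9] = bBbCbbbaCbCbcAC$bC
  sorted[10] = bCbBbCbbbaCbCbcAC$
  sorted[11] = bCbbbaCbCbcAC$bCbB
  sorted[12] = bCbcAC$bCbBbCbbbaC
  sorted[13] = baCbCbcAC$bCbBbCbb
  sorted[14] = bbaCbCbcAC$bCbBbCb
  sorted[15] = bbbaCbCbcAC$bCbBbC
  sorted[16] = bcAC$bCbBbCbbbaCbC
  sorted[17] = cAC$bCbBbCbbbaCbCb
sorted[4] = CbBbCbbbaCbCbcAC$b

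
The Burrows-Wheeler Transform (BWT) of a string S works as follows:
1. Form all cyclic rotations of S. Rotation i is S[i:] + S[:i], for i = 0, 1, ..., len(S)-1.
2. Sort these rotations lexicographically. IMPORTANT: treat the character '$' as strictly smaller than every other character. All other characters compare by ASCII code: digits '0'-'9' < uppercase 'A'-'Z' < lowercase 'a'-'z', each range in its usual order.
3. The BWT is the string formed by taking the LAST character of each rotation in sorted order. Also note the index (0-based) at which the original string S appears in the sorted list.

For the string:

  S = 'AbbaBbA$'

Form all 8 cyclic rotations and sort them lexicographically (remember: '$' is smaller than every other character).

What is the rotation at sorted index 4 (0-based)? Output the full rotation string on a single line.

Answer: aBbA$Abb

Derivation:
All 8 rotations (rotation i = S[i:]+S[:i]):
  rot[0] = AbbaBbA$
  rot[1] = bbaBbA$A
  rot[2] = baBbA$Ab
  rot[3] = aBbA$Abb
  rot[4] = BbA$Abba
  rot[5] = bA$AbbaB
  rot[6] = A$AbbaBb
  rot[7] = $AbbaBbA
Sorted (with $ < everything):
  sorted[0] = $AbbaBbA
  sorted[1] = A$AbbaBb
  sorted[2] = AbbaBbA$
  sorted[3] = BbA$Abba
  sorted[4] = aBbA$Abb
  sorted[5] = bA$AbbaB
  sorted[6] = baBbA$Ab
  sorted[7] = bbaBbA$A
sorted[4] = aBbA$Abb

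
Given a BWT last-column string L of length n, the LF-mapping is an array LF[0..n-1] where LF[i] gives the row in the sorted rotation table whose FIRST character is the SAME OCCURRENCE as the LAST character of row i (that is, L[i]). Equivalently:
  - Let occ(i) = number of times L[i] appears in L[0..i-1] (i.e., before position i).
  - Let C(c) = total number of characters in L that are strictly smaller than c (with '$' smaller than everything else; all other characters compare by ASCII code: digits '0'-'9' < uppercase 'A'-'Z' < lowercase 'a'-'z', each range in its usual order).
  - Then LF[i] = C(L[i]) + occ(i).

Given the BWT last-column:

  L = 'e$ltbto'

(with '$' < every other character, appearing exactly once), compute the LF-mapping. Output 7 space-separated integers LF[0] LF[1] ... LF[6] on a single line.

Answer: 2 0 3 5 1 6 4

Derivation:
Char counts: '$':1, 'b':1, 'e':1, 'l':1, 'o':1, 't':2
C (first-col start): C('$')=0, C('b')=1, C('e')=2, C('l')=3, C('o')=4, C('t')=5
L[0]='e': occ=0, LF[0]=C('e')+0=2+0=2
L[1]='$': occ=0, LF[1]=C('$')+0=0+0=0
L[2]='l': occ=0, LF[2]=C('l')+0=3+0=3
L[3]='t': occ=0, LF[3]=C('t')+0=5+0=5
L[4]='b': occ=0, LF[4]=C('b')+0=1+0=1
L[5]='t': occ=1, LF[5]=C('t')+1=5+1=6
L[6]='o': occ=0, LF[6]=C('o')+0=4+0=4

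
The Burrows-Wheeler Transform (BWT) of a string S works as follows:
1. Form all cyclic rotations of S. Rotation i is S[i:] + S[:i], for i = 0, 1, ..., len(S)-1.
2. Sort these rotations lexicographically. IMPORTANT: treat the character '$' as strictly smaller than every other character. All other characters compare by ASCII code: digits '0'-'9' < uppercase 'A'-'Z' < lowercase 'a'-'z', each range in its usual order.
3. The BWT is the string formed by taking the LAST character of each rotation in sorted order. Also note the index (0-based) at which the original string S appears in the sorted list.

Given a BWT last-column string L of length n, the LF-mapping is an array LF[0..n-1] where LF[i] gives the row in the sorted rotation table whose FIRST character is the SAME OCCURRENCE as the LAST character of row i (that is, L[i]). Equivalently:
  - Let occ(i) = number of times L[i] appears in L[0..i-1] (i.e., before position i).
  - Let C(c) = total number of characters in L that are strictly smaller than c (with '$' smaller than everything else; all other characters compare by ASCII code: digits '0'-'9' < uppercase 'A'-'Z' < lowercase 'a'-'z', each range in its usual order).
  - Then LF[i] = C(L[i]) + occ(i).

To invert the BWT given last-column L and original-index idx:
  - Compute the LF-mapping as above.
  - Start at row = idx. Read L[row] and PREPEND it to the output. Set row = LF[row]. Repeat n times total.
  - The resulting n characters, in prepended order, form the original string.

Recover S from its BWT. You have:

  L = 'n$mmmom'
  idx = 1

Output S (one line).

Answer: mmmmon$

Derivation:
LF mapping: 5 0 1 2 3 6 4
Walk LF starting at row 1, prepending L[row]:
  step 1: row=1, L[1]='$', prepend. Next row=LF[1]=0
  step 2: row=0, L[0]='n', prepend. Next row=LF[0]=5
  step 3: row=5, L[5]='o', prepend. Next row=LF[5]=6
  step 4: row=6, L[6]='m', prepend. Next row=LF[6]=4
  step 5: row=4, L[4]='m', prepend. Next row=LF[4]=3
  step 6: row=3, L[3]='m', prepend. Next row=LF[3]=2
  step 7: row=2, L[2]='m', prepend. Next row=LF[2]=1
Reversed output: mmmmon$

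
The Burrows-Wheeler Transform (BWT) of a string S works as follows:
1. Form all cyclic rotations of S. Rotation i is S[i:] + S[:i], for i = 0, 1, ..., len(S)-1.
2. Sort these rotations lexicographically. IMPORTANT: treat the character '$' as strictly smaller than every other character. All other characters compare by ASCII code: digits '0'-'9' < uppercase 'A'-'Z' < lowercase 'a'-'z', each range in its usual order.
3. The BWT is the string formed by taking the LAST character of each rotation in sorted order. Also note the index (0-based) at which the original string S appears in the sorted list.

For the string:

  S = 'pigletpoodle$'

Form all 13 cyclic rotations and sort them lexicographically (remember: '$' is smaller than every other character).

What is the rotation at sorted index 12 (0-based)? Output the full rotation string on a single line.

Answer: tpoodle$pigle

Derivation:
All 13 rotations (rotation i = S[i:]+S[:i]):
  rot[0] = pigletpoodle$
  rot[1] = igletpoodle$p
  rot[2] = gletpoodle$pi
  rot[3] = letpoodle$pig
  rot[4] = etpoodle$pigl
  rot[5] = tpoodle$pigle
  rot[6] = poodle$piglet
  rot[7] = oodle$pigletp
  rot[8] = odle$pigletpo
  rot[9] = dle$pigletpoo
  rot[10] = le$pigletpood
  rot[11] = e$pigletpoodl
  rot[12] = $pigletpoodle
Sorted (with $ < everything):
  sorted[0] = $pigletpoodle
  sorted[1] = dle$pigletpoo
  sorted[2] = e$pigletpoodl
  sorted[3] = etpoodle$pigl
  sorted[4] = gletpoodle$pi
  sorted[5] = igletpoodle$p
  sorted[6] = le$pigletpood
  sorted[7] = letpoodle$pig
  sorted[8] = odle$pigletpo
  sorted[9] = oodle$pigletp
  sorted[10] = pigletpoodle$
  sorted[11] = poodle$piglet
  sorted[12] = tpoodle$pigle
sorted[12] = tpoodle$pigle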